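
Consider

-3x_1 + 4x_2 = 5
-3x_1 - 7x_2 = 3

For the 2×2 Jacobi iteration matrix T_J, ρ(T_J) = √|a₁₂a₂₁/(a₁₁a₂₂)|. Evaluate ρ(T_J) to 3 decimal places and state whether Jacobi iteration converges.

0.756

a₁₂a₂₁/(a₁₁a₂₂) = (4)·(-3) / ((-3)·(-7)) = -0.571429
ρ = √|-0.571429| = √0.571429 = 0.756
ρ < 1, so Jacobi converges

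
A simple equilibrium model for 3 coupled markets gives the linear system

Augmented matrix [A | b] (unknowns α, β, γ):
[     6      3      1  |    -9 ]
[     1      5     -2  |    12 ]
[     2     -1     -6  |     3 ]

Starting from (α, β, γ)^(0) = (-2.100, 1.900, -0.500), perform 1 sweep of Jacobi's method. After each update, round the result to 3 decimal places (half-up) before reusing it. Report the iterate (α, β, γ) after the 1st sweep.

Iteration 1:
  α = (-9 - (3)·1.900 - (1)·-0.500) / (6) = -2.367
  β = (12 - (1)·-2.100 - (-2)·-0.500) / (5) = 2.620
  γ = (3 - (2)·-2.100 - (-1)·1.900) / (-6) = -1.517

(-2.367, 2.620, -1.517)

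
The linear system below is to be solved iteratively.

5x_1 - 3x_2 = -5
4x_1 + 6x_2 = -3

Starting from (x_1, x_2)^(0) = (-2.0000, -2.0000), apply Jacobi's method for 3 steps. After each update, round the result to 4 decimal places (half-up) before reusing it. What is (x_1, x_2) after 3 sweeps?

Iteration 1:
  x_1 = (-5 - (-3)·-2.0000) / (5) = -2.2000
  x_2 = (-3 - (4)·-2.0000) / (6) = 0.8333
Iteration 2:
  x_1 = (-5 - (-3)·0.8333) / (5) = -0.5000
  x_2 = (-3 - (4)·-2.2000) / (6) = 0.9667
Iteration 3:
  x_1 = (-5 - (-3)·0.9667) / (5) = -0.4200
  x_2 = (-3 - (4)·-0.5000) / (6) = -0.1667

(-0.4200, -0.1667)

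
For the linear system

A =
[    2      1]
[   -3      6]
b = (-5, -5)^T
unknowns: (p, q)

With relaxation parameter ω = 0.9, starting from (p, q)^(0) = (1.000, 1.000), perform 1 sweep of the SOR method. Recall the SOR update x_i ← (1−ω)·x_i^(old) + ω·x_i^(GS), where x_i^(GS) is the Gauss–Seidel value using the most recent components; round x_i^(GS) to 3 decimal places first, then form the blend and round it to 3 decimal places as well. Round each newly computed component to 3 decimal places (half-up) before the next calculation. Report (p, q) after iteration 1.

Iteration 1:
  p: GS value = (-5 - (1)·1.000) / (2) = -3.000;  p ← (1−ω)·1.000 + ω·-3.000 = -2.600
  q: GS value = (-5 - (-3)·-2.600) / (6) = -2.133;  q ← (1−ω)·1.000 + ω·-2.133 = -1.820

(-2.600, -1.820)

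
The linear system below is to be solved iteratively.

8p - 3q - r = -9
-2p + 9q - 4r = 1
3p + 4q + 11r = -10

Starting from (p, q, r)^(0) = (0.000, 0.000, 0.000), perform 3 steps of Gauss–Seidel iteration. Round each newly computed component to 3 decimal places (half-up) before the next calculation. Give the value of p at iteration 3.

Iteration 1:
  p = (-9 - (-3)·0.000 - (-1)·0.000) / (8) = -1.125
  q = (1 - (-2)·-1.125 - (-4)·0.000) / (9) = -0.139
  r = (-10 - (3)·-1.125 - (4)·-0.139) / (11) = -0.552
Iteration 2:
  p = (-9 - (-3)·-0.139 - (-1)·-0.552) / (8) = -1.246
  q = (1 - (-2)·-1.246 - (-4)·-0.552) / (9) = -0.411
  r = (-10 - (3)·-1.246 - (4)·-0.411) / (11) = -0.420
Iteration 3:
  p = (-9 - (-3)·-0.411 - (-1)·-0.420) / (8) = -1.332
  q = (1 - (-2)·-1.332 - (-4)·-0.420) / (9) = -0.372
  r = (-10 - (3)·-1.332 - (4)·-0.372) / (11) = -0.411

-1.332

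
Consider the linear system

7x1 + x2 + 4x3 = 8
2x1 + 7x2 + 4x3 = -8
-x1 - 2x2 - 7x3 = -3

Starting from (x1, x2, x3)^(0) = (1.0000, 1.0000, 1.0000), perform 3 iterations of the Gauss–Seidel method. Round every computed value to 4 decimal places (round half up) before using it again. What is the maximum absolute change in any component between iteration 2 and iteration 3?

0.0366

Iteration 1:
  x1 = (8 - (1)·1.0000 - (4)·1.0000) / (7) = 0.4286
  x2 = (-8 - (2)·0.4286 - (4)·1.0000) / (7) = -1.8367
  x3 = (-3 - (-1)·0.4286 - (-2)·-1.8367) / (-7) = 0.8921
Iteration 2:
  x1 = (8 - (1)·-1.8367 - (4)·0.8921) / (7) = 0.8955
  x2 = (-8 - (2)·0.8955 - (4)·0.8921) / (7) = -1.9085
  x3 = (-3 - (-1)·0.8955 - (-2)·-1.9085) / (-7) = 0.8459
Iteration 3:
  x1 = (8 - (1)·-1.9085 - (4)·0.8459) / (7) = 0.9321
  x2 = (-8 - (2)·0.9321 - (4)·0.8459) / (7) = -1.8925
  x3 = (-3 - (-1)·0.9321 - (-2)·-1.8925) / (-7) = 0.8361
Change: (0.0366, 0.0160, -0.0098) → max |·| = 0.0366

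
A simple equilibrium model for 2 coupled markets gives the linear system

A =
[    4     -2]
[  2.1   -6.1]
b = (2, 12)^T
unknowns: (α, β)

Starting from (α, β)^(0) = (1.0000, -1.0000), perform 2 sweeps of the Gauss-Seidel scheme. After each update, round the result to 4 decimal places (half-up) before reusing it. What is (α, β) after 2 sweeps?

Iteration 1:
  α = (2 - (-2)·-1.0000) / (4) = 0.0000
  β = (12 - (2.1)·0.0000) / (-6.1) = -1.9672
Iteration 2:
  α = (2 - (-2)·-1.9672) / (4) = -0.4836
  β = (12 - (2.1)·-0.4836) / (-6.1) = -2.1337

(-0.4836, -2.1337)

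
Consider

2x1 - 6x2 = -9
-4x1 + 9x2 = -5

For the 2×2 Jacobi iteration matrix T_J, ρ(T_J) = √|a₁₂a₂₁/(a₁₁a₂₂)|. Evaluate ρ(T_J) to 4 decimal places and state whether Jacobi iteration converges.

1.1547

a₁₂a₂₁/(a₁₁a₂₂) = (-6)·(-4) / ((2)·(9)) = 1.333333
ρ = √|1.333333| = √1.333333 = 1.1547
ρ > 1, so Jacobi diverges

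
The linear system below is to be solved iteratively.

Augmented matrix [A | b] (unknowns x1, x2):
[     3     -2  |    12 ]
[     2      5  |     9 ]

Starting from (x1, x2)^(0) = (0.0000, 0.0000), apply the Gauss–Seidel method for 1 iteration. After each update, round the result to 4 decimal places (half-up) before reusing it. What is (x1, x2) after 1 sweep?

(4.0000, 0.2000)

Iteration 1:
  x1 = (12 - (-2)·0.0000) / (3) = 4.0000
  x2 = (9 - (2)·4.0000) / (5) = 0.2000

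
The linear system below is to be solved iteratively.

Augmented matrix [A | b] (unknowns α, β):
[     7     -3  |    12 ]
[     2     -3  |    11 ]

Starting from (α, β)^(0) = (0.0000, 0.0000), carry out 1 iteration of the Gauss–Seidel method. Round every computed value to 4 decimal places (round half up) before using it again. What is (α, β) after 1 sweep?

(1.7143, -2.5238)

Iteration 1:
  α = (12 - (-3)·0.0000) / (7) = 1.7143
  β = (11 - (2)·1.7143) / (-3) = -2.5238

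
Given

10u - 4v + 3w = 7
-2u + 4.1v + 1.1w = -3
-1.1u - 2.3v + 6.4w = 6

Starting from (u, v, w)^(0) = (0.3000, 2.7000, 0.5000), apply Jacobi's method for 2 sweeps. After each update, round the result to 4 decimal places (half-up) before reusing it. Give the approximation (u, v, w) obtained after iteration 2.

(-0.1756, -0.4623, 0.9591)

Iteration 1:
  u = (7 - (-4)·2.7000 - (3)·0.5000) / (10) = 1.6300
  v = (-3 - (-2)·0.3000 - (1.1)·0.5000) / (4.1) = -0.7195
  w = (6 - (-1.1)·0.3000 - (-2.3)·2.7000) / (6.4) = 1.9594
Iteration 2:
  u = (7 - (-4)·-0.7195 - (3)·1.9594) / (10) = -0.1756
  v = (-3 - (-2)·1.6300 - (1.1)·1.9594) / (4.1) = -0.4623
  w = (6 - (-1.1)·1.6300 - (-2.3)·-0.7195) / (6.4) = 0.9591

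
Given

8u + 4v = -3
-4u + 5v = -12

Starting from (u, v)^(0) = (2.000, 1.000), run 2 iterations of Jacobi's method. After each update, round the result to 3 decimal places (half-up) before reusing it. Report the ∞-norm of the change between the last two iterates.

Iteration 1:
  u = (-3 - (4)·1.000) / (8) = -0.875
  v = (-12 - (-4)·2.000) / (5) = -0.800
Iteration 2:
  u = (-3 - (4)·-0.800) / (8) = 0.025
  v = (-12 - (-4)·-0.875) / (5) = -3.100
Change: (0.900, -2.300) → max |·| = 2.300

2.300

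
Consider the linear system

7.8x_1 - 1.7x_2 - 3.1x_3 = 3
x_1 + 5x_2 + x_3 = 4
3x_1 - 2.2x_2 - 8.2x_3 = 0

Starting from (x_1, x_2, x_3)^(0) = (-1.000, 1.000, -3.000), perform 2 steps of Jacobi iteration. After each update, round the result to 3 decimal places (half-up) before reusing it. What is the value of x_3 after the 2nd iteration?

Iteration 1:
  x_1 = (3 - (-1.7)·1.000 - (-3.1)·-3.000) / (7.8) = -0.590
  x_2 = (4 - (1)·-1.000 - (1)·-3.000) / (5) = 1.600
  x_3 = (0 - (3)·-1.000 - (-2.2)·1.000) / (-8.2) = -0.634
Iteration 2:
  x_1 = (3 - (-1.7)·1.600 - (-3.1)·-0.634) / (7.8) = 0.481
  x_2 = (4 - (1)·-0.590 - (1)·-0.634) / (5) = 1.045
  x_3 = (0 - (3)·-0.590 - (-2.2)·1.600) / (-8.2) = -0.645

-0.645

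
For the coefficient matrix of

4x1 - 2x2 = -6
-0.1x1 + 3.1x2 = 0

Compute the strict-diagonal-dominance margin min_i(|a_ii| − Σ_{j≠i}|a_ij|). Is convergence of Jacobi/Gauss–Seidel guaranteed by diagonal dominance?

2

row 1: |4| − (2) = 2
row 2: |3.1| − (0.1) = 3
minimum over rows = 2 → strictly diagonally dominant (convergence guaranteed)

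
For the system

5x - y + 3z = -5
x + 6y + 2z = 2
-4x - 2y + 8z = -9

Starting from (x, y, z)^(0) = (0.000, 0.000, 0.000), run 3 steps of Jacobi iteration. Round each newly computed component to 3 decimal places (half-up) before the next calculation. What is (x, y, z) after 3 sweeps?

Iteration 1:
  x = (-5 - (-1)·0.000 - (3)·0.000) / (5) = -1.000
  y = (2 - (1)·0.000 - (2)·0.000) / (6) = 0.333
  z = (-9 - (-4)·0.000 - (-2)·0.000) / (8) = -1.125
Iteration 2:
  x = (-5 - (-1)·0.333 - (3)·-1.125) / (5) = -0.258
  y = (2 - (1)·-1.000 - (2)·-1.125) / (6) = 0.875
  z = (-9 - (-4)·-1.000 - (-2)·0.333) / (8) = -1.542
Iteration 3:
  x = (-5 - (-1)·0.875 - (3)·-1.542) / (5) = 0.100
  y = (2 - (1)·-0.258 - (2)·-1.542) / (6) = 0.890
  z = (-9 - (-4)·-0.258 - (-2)·0.875) / (8) = -1.035

(0.100, 0.890, -1.035)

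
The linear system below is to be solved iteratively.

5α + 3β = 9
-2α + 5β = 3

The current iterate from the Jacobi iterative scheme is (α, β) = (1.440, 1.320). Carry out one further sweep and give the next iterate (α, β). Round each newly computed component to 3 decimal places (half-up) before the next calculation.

(1.008, 1.176)

One sweep:
  α = (9 - (3)·1.320) / (5) = 1.008
  β = (3 - (-2)·1.440) / (5) = 1.176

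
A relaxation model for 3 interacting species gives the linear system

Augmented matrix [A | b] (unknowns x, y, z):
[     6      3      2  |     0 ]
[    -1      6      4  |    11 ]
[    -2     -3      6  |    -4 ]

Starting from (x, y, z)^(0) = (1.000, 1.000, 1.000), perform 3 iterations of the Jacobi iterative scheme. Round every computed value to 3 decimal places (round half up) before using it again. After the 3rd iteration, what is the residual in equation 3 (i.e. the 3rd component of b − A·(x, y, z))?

0.992

Iteration 1:
  x = (0 - (3)·1.000 - (2)·1.000) / (6) = -0.833
  y = (11 - (-1)·1.000 - (4)·1.000) / (6) = 1.333
  z = (-4 - (-2)·1.000 - (-3)·1.000) / (6) = 0.167
Iteration 2:
  x = (0 - (3)·1.333 - (2)·0.167) / (6) = -0.722
  y = (11 - (-1)·-0.833 - (4)·0.167) / (6) = 1.583
  z = (-4 - (-2)·-0.833 - (-3)·1.333) / (6) = -0.278
Iteration 3:
  x = (0 - (3)·1.583 - (2)·-0.278) / (6) = -0.699
  y = (11 - (-1)·-0.722 - (4)·-0.278) / (6) = 1.898
  z = (-4 - (-2)·-0.722 - (-3)·1.583) / (6) = -0.116
Residual b − A·x = (-1.268, -0.623, 0.992)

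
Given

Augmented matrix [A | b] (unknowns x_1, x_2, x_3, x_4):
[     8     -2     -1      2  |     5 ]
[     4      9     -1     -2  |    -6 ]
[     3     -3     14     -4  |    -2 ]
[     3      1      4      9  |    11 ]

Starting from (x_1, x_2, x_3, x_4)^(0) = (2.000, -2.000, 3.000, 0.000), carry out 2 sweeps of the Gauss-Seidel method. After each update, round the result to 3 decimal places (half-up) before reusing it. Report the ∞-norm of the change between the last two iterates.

Iteration 1:
  x_1 = (5 - (-2)·-2.000 - (-1)·3.000 - (2)·0.000) / (8) = 0.500
  x_2 = (-6 - (4)·0.500 - (-1)·3.000 - (-2)·0.000) / (9) = -0.556
  x_3 = (-2 - (3)·0.500 - (-3)·-0.556 - (-4)·0.000) / (14) = -0.369
  x_4 = (11 - (3)·0.500 - (1)·-0.556 - (4)·-0.369) / (9) = 1.281
Iteration 2:
  x_1 = (5 - (-2)·-0.556 - (-1)·-0.369 - (2)·1.281) / (8) = 0.120
  x_2 = (-6 - (4)·0.120 - (-1)·-0.369 - (-2)·1.281) / (9) = -0.476
  x_3 = (-2 - (3)·0.120 - (-3)·-0.476 - (-4)·1.281) / (14) = 0.095
  x_4 = (11 - (3)·0.120 - (1)·-0.476 - (4)·0.095) / (9) = 1.193
Change: (-0.380, 0.080, 0.464, -0.088) → max |·| = 0.464

0.464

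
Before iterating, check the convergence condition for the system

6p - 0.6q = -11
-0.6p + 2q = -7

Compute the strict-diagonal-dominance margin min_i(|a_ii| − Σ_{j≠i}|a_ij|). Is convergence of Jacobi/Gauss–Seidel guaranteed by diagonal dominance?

1.4

row 1: |6| − (0.6) = 5.4
row 2: |2| − (0.6) = 1.4
minimum over rows = 1.4 → strictly diagonally dominant (convergence guaranteed)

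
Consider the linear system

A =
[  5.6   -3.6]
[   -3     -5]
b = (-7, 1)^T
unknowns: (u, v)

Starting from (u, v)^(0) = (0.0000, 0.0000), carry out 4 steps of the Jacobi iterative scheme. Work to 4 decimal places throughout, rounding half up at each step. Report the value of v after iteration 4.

Iteration 1:
  u = (-7 - (-3.6)·0.0000) / (5.6) = -1.2500
  v = (1 - (-3)·0.0000) / (-5) = -0.2000
Iteration 2:
  u = (-7 - (-3.6)·-0.2000) / (5.6) = -1.3786
  v = (1 - (-3)·-1.2500) / (-5) = 0.5500
Iteration 3:
  u = (-7 - (-3.6)·0.5500) / (5.6) = -0.8964
  v = (1 - (-3)·-1.3786) / (-5) = 0.6272
Iteration 4:
  u = (-7 - (-3.6)·0.6272) / (5.6) = -0.8468
  v = (1 - (-3)·-0.8964) / (-5) = 0.3378

0.3378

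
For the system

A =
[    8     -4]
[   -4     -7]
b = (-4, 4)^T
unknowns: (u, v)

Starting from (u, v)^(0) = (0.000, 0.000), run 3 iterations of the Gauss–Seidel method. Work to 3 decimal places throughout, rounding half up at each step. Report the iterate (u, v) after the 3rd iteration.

(-0.602, -0.227)

Iteration 1:
  u = (-4 - (-4)·0.000) / (8) = -0.500
  v = (4 - (-4)·-0.500) / (-7) = -0.286
Iteration 2:
  u = (-4 - (-4)·-0.286) / (8) = -0.643
  v = (4 - (-4)·-0.643) / (-7) = -0.204
Iteration 3:
  u = (-4 - (-4)·-0.204) / (8) = -0.602
  v = (4 - (-4)·-0.602) / (-7) = -0.227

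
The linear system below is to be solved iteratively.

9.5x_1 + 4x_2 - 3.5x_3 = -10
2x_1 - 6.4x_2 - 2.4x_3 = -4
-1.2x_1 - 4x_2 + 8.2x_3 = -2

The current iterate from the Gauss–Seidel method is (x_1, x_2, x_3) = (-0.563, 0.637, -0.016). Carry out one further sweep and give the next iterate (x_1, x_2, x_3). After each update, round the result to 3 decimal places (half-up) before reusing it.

(-1.327, 0.216, -0.333)

One sweep:
  x_1 = (-10 - (4)·0.637 - (-3.5)·-0.016) / (9.5) = -1.327
  x_2 = (-4 - (2)·-1.327 - (-2.4)·-0.016) / (-6.4) = 0.216
  x_3 = (-2 - (-1.2)·-1.327 - (-4)·0.216) / (8.2) = -0.333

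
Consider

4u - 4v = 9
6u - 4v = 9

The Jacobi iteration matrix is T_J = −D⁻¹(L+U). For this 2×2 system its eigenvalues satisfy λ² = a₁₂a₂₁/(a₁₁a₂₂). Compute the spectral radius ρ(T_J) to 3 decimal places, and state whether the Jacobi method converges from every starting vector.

1.225

a₁₂a₂₁/(a₁₁a₂₂) = (-4)·(6) / ((4)·(-4)) = 1.500000
ρ = √|1.500000| = √1.500000 = 1.225
ρ > 1, so Jacobi diverges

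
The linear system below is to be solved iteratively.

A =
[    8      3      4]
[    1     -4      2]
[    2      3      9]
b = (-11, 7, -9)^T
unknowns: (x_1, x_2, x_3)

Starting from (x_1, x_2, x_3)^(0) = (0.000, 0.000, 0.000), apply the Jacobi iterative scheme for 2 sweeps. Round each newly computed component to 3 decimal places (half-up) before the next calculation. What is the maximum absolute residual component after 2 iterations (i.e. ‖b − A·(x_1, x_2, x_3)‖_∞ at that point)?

2.935

Iteration 1:
  x_1 = (-11 - (3)·0.000 - (4)·0.000) / (8) = -1.375
  x_2 = (7 - (1)·0.000 - (2)·0.000) / (-4) = -1.750
  x_3 = (-9 - (2)·0.000 - (3)·0.000) / (9) = -1.000
Iteration 2:
  x_1 = (-11 - (3)·-1.750 - (4)·-1.000) / (8) = -0.219
  x_2 = (7 - (1)·-1.375 - (2)·-1.000) / (-4) = -2.594
  x_3 = (-9 - (2)·-1.375 - (3)·-1.750) / (9) = -0.111
Residual b − A·x = (-1.022, -2.935, 0.219); ∞-norm = 2.935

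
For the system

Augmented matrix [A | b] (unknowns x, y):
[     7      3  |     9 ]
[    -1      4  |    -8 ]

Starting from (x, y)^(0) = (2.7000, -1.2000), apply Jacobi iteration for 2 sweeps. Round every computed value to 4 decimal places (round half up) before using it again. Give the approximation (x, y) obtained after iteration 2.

Iteration 1:
  x = (9 - (3)·-1.2000) / (7) = 1.8000
  y = (-8 - (-1)·2.7000) / (4) = -1.3250
Iteration 2:
  x = (9 - (3)·-1.3250) / (7) = 1.8536
  y = (-8 - (-1)·1.8000) / (4) = -1.5500

(1.8536, -1.5500)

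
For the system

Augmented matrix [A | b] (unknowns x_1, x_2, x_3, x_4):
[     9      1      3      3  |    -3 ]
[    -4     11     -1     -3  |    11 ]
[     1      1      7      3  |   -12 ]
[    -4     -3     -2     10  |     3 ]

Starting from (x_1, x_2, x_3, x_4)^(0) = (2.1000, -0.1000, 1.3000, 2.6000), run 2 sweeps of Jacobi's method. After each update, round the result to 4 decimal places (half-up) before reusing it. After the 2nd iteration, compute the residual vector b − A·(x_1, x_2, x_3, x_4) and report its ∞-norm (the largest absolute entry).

5.2013

Iteration 1:
  x_1 = (-3 - (1)·-0.1000 - (3)·1.3000 - (3)·2.6000) / (9) = -1.6222
  x_2 = (11 - (-4)·2.1000 - (-1)·1.3000 - (-3)·2.6000) / (11) = 2.5909
  x_3 = (-12 - (1)·2.1000 - (1)·-0.1000 - (3)·2.6000) / (7) = -3.1143
  x_4 = (3 - (-4)·2.1000 - (-3)·-0.1000 - (-2)·1.3000) / (10) = 1.3700
Iteration 2:
  x_1 = (-3 - (1)·2.5909 - (3)·-3.1143 - (3)·1.3700) / (9) = -0.0398
  x_2 = (11 - (-4)·-1.6222 - (-1)·-3.1143 - (-3)·1.3700) / (11) = 0.5006
  x_3 = (-12 - (1)·-1.6222 - (1)·2.5909 - (3)·1.3700) / (7) = -2.4398
  x_4 = (3 - (-4)·-1.6222 - (-3)·2.5909 - (-2)·-3.1143) / (10) = -0.1945
Residual b − A·x = (4.7605, 2.3109, 5.2013, 1.4080); ∞-norm = 5.2013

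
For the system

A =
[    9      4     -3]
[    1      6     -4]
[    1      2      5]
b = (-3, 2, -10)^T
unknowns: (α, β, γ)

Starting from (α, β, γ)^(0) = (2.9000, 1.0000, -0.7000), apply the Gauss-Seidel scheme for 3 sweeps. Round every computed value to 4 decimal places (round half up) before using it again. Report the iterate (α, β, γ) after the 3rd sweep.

(-0.5229, -0.5949, -1.6575)

Iteration 1:
  α = (-3 - (4)·1.0000 - (-3)·-0.7000) / (9) = -1.0111
  β = (2 - (1)·-1.0111 - (-4)·-0.7000) / (6) = 0.0352
  γ = (-10 - (1)·-1.0111 - (2)·0.0352) / (5) = -1.8119
Iteration 2:
  α = (-3 - (4)·0.0352 - (-3)·-1.8119) / (9) = -0.9529
  β = (2 - (1)·-0.9529 - (-4)·-1.8119) / (6) = -0.7158
  γ = (-10 - (1)·-0.9529 - (2)·-0.7158) / (5) = -1.5231
Iteration 3:
  α = (-3 - (4)·-0.7158 - (-3)·-1.5231) / (9) = -0.5229
  β = (2 - (1)·-0.5229 - (-4)·-1.5231) / (6) = -0.5949
  γ = (-10 - (1)·-0.5229 - (2)·-0.5949) / (5) = -1.6575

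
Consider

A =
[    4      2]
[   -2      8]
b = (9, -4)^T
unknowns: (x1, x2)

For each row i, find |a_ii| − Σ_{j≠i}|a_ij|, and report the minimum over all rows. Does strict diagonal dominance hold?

2

row 1: |4| − (2) = 2
row 2: |8| − (2) = 6
minimum over rows = 2 → strictly diagonally dominant (convergence guaranteed)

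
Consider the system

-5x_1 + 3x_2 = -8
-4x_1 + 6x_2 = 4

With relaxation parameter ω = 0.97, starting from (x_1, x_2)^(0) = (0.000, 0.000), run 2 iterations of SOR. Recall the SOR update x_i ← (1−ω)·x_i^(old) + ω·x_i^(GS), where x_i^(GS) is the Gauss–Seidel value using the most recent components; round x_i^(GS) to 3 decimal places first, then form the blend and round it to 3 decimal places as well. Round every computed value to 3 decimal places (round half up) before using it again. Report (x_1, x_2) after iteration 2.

(2.559, 2.351)

Iteration 1:
  x_1: GS value = (-8 - (3)·0.000) / (-5) = 1.600;  x_1 ← (1−ω)·0.000 + ω·1.600 = 1.552
  x_2: GS value = (4 - (-4)·1.552) / (6) = 1.701;  x_2 ← (1−ω)·0.000 + ω·1.701 = 1.650
Iteration 2:
  x_1: GS value = (-8 - (3)·1.650) / (-5) = 2.590;  x_1 ← (1−ω)·1.552 + ω·2.590 = 2.559
  x_2: GS value = (4 - (-4)·2.559) / (6) = 2.373;  x_2 ← (1−ω)·1.650 + ω·2.373 = 2.351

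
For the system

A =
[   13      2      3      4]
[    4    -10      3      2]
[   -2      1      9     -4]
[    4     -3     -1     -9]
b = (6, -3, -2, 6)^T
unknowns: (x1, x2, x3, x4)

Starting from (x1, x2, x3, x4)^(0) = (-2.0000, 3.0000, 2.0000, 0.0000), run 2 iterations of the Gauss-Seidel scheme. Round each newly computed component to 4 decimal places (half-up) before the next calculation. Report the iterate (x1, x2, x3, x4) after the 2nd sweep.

Iteration 1:
  x1 = (6 - (2)·3.0000 - (3)·2.0000 - (4)·0.0000) / (13) = -0.4615
  x2 = (-3 - (4)·-0.4615 - (3)·2.0000 - (2)·0.0000) / (-10) = 0.7154
  x3 = (-2 - (-2)·-0.4615 - (1)·0.7154 - (-4)·0.0000) / (9) = -0.4043
  x4 = (6 - (4)·-0.4615 - (-3)·0.7154 - (-1)·-0.4043) / (-9) = -1.0653
Iteration 2:
  x1 = (6 - (2)·0.7154 - (3)·-0.4043 - (4)·-1.0653) / (13) = 0.7726
  x2 = (-3 - (4)·0.7726 - (3)·-0.4043 - (2)·-1.0653) / (-10) = 0.2747
  x3 = (-2 - (-2)·0.7726 - (1)·0.2747 - (-4)·-1.0653) / (9) = -0.5545
  x4 = (6 - (4)·0.7726 - (-3)·0.2747 - (-1)·-0.5545) / (-9) = -0.3532

(0.7726, 0.2747, -0.5545, -0.3532)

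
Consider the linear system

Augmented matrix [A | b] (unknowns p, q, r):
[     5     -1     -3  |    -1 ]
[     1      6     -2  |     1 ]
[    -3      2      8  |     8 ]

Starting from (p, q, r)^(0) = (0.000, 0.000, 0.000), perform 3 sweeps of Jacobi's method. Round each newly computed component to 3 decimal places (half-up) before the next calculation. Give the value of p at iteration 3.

Iteration 1:
  p = (-1 - (-1)·0.000 - (-3)·0.000) / (5) = -0.200
  q = (1 - (1)·0.000 - (-2)·0.000) / (6) = 0.167
  r = (8 - (-3)·0.000 - (2)·0.000) / (8) = 1.000
Iteration 2:
  p = (-1 - (-1)·0.167 - (-3)·1.000) / (5) = 0.433
  q = (1 - (1)·-0.200 - (-2)·1.000) / (6) = 0.533
  r = (8 - (-3)·-0.200 - (2)·0.167) / (8) = 0.883
Iteration 3:
  p = (-1 - (-1)·0.533 - (-3)·0.883) / (5) = 0.436
  q = (1 - (1)·0.433 - (-2)·0.883) / (6) = 0.389
  r = (8 - (-3)·0.433 - (2)·0.533) / (8) = 1.029

0.436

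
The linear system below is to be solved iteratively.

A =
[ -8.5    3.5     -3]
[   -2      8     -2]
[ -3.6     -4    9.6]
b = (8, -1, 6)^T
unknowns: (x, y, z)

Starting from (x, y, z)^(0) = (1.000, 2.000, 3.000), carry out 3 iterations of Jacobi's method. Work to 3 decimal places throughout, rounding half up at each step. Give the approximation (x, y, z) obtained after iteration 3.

(-1.119, -0.295, 0.181)

Iteration 1:
  x = (8 - (3.5)·2.000 - (-3)·3.000) / (-8.5) = -1.176
  y = (-1 - (-2)·1.000 - (-2)·3.000) / (8) = 0.875
  z = (6 - (-3.6)·1.000 - (-4)·2.000) / (9.6) = 1.833
Iteration 2:
  x = (8 - (3.5)·0.875 - (-3)·1.833) / (-8.5) = -1.228
  y = (-1 - (-2)·-1.176 - (-2)·1.833) / (8) = 0.039
  z = (6 - (-3.6)·-1.176 - (-4)·0.875) / (9.6) = 0.549
Iteration 3:
  x = (8 - (3.5)·0.039 - (-3)·0.549) / (-8.5) = -1.119
  y = (-1 - (-2)·-1.228 - (-2)·0.549) / (8) = -0.295
  z = (6 - (-3.6)·-1.228 - (-4)·0.039) / (9.6) = 0.181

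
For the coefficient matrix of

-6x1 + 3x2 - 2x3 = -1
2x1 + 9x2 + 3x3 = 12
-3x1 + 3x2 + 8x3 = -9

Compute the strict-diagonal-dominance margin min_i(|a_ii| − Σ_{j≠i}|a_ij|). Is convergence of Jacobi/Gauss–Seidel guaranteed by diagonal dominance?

1

row 1: |-6| − (3+2) = 1
row 2: |9| − (2+3) = 4
row 3: |8| − (3+3) = 2
minimum over rows = 1 → strictly diagonally dominant (convergence guaranteed)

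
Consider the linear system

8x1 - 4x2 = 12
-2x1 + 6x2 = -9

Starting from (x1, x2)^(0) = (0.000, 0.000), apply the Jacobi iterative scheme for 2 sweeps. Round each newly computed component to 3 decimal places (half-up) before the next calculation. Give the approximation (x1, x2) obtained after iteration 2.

Iteration 1:
  x1 = (12 - (-4)·0.000) / (8) = 1.500
  x2 = (-9 - (-2)·0.000) / (6) = -1.500
Iteration 2:
  x1 = (12 - (-4)·-1.500) / (8) = 0.750
  x2 = (-9 - (-2)·1.500) / (6) = -1.000

(0.750, -1.000)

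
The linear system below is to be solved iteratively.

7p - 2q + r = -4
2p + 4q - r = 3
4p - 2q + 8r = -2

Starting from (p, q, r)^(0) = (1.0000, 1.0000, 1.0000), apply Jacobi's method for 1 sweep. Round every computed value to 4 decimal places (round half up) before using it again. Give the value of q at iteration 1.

Iteration 1:
  p = (-4 - (-2)·1.0000 - (1)·1.0000) / (7) = -0.4286
  q = (3 - (2)·1.0000 - (-1)·1.0000) / (4) = 0.5000
  r = (-2 - (4)·1.0000 - (-2)·1.0000) / (8) = -0.5000

0.5000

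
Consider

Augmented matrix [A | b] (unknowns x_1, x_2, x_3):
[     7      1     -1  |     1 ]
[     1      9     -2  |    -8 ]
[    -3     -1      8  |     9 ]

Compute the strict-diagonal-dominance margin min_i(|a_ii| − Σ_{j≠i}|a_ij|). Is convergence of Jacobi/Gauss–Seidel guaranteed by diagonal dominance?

row 1: |7| − (1+1) = 5
row 2: |9| − (1+2) = 6
row 3: |8| − (3+1) = 4
minimum over rows = 4 → strictly diagonally dominant (convergence guaranteed)

4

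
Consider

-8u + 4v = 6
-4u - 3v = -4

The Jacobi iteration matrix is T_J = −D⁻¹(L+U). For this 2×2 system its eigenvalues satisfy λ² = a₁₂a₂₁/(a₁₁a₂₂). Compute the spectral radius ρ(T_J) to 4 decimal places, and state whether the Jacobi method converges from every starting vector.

0.8165

a₁₂a₂₁/(a₁₁a₂₂) = (4)·(-4) / ((-8)·(-3)) = -0.666667
ρ = √|-0.666667| = √0.666667 = 0.8165
ρ < 1, so Jacobi converges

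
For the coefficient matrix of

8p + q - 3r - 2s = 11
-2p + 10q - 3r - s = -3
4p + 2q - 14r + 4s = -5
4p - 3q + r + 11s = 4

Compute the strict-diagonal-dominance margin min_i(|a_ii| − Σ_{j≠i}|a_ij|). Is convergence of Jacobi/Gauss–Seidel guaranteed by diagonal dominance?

2

row 1: |8| − (1+3+2) = 2
row 2: |10| − (2+3+1) = 4
row 3: |-14| − (4+2+4) = 4
row 4: |11| − (4+3+1) = 3
minimum over rows = 2 → strictly diagonally dominant (convergence guaranteed)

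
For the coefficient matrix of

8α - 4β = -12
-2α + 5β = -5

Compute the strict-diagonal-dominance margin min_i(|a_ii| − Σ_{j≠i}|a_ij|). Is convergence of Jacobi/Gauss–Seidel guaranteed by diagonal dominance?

row 1: |8| − (4) = 4
row 2: |5| − (2) = 3
minimum over rows = 3 → strictly diagonally dominant (convergence guaranteed)

3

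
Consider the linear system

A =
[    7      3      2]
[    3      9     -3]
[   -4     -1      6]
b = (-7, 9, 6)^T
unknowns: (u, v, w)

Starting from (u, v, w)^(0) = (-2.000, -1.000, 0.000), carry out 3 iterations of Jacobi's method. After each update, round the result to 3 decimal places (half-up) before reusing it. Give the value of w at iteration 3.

0.123

Iteration 1:
  u = (-7 - (3)·-1.000 - (2)·0.000) / (7) = -0.571
  v = (9 - (3)·-2.000 - (-3)·0.000) / (9) = 1.667
  w = (6 - (-4)·-2.000 - (-1)·-1.000) / (6) = -0.500
Iteration 2:
  u = (-7 - (3)·1.667 - (2)·-0.500) / (7) = -1.572
  v = (9 - (3)·-0.571 - (-3)·-0.500) / (9) = 1.024
  w = (6 - (-4)·-0.571 - (-1)·1.667) / (6) = 0.897
Iteration 3:
  u = (-7 - (3)·1.024 - (2)·0.897) / (7) = -1.695
  v = (9 - (3)·-1.572 - (-3)·0.897) / (9) = 1.823
  w = (6 - (-4)·-1.572 - (-1)·1.024) / (6) = 0.123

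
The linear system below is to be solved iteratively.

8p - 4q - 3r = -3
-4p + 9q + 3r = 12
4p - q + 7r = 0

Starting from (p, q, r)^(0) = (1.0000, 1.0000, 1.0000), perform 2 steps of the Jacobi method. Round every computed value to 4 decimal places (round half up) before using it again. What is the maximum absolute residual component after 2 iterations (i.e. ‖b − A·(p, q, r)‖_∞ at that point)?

2.3014

Iteration 1:
  p = (-3 - (-4)·1.0000 - (-3)·1.0000) / (8) = 0.5000
  q = (12 - (-4)·1.0000 - (3)·1.0000) / (9) = 1.4444
  r = (0 - (4)·1.0000 - (-1)·1.0000) / (7) = -0.4286
Iteration 2:
  p = (-3 - (-4)·1.4444 - (-3)·-0.4286) / (8) = 0.1865
  q = (12 - (-4)·0.5000 - (3)·-0.4286) / (9) = 1.6984
  r = (0 - (4)·0.5000 - (-1)·1.4444) / (7) = -0.0794
Residual b − A·x = (2.0634, -2.3014, 1.5082); ∞-norm = 2.3014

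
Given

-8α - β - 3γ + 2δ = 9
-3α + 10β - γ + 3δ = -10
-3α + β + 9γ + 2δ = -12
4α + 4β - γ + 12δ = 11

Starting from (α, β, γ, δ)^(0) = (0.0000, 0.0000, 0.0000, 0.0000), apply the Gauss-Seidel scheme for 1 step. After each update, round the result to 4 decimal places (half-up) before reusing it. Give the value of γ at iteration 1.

Iteration 1:
  α = (9 - (-1)·0.0000 - (-3)·0.0000 - (2)·0.0000) / (-8) = -1.1250
  β = (-10 - (-3)·-1.1250 - (-1)·0.0000 - (3)·0.0000) / (10) = -1.3375
  γ = (-12 - (-3)·-1.1250 - (1)·-1.3375 - (2)·0.0000) / (9) = -1.5597
  δ = (11 - (4)·-1.1250 - (4)·-1.3375 - (-1)·-1.5597) / (12) = 1.6075

-1.5597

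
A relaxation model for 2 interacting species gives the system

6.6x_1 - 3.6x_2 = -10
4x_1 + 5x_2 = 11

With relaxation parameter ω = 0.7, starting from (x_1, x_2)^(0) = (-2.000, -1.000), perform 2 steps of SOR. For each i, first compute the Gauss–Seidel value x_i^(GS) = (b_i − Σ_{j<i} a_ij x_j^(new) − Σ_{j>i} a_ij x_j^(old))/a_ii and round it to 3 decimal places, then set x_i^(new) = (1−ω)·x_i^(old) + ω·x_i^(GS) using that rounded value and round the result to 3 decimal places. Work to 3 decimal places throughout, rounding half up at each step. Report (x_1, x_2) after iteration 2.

Iteration 1:
  x_1: GS value = (-10 - (-3.6)·-1.000) / (6.6) = -2.061;  x_1 ← (1−ω)·-2.000 + ω·-2.061 = -2.043
  x_2: GS value = (11 - (4)·-2.043) / (5) = 3.834;  x_2 ← (1−ω)·-1.000 + ω·3.834 = 2.384
Iteration 2:
  x_1: GS value = (-10 - (-3.6)·2.384) / (6.6) = -0.215;  x_1 ← (1−ω)·-2.043 + ω·-0.215 = -0.763
  x_2: GS value = (11 - (4)·-0.763) / (5) = 2.810;  x_2 ← (1−ω)·2.384 + ω·2.810 = 2.682

(-0.763, 2.682)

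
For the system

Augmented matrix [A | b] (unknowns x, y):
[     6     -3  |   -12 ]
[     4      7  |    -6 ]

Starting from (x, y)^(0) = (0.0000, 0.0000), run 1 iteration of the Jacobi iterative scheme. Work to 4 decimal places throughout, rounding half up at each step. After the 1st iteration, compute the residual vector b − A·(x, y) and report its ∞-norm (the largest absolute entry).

Iteration 1:
  x = (-12 - (-3)·0.0000) / (6) = -2.0000
  y = (-6 - (4)·0.0000) / (7) = -0.8571
Residual b − A·x = (-2.5713, 7.9997); ∞-norm = 7.9997

7.9997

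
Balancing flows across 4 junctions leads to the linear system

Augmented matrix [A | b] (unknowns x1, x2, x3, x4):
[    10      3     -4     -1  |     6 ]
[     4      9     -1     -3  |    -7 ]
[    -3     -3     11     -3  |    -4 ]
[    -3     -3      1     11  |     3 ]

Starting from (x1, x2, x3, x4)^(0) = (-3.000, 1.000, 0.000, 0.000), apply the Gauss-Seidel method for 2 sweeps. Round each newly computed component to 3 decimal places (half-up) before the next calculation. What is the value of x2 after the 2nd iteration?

-1.086

Iteration 1:
  x1 = (6 - (3)·1.000 - (-4)·0.000 - (-1)·0.000) / (10) = 0.300
  x2 = (-7 - (4)·0.300 - (-1)·0.000 - (-3)·0.000) / (9) = -0.911
  x3 = (-4 - (-3)·0.300 - (-3)·-0.911 - (-3)·0.000) / (11) = -0.530
  x4 = (3 - (-3)·0.300 - (-3)·-0.911 - (1)·-0.530) / (11) = 0.154
Iteration 2:
  x1 = (6 - (3)·-0.911 - (-4)·-0.530 - (-1)·0.154) / (10) = 0.677
  x2 = (-7 - (4)·0.677 - (-1)·-0.530 - (-3)·0.154) / (9) = -1.086
  x3 = (-4 - (-3)·0.677 - (-3)·-1.086 - (-3)·0.154) / (11) = -0.433
  x4 = (3 - (-3)·0.677 - (-3)·-1.086 - (1)·-0.433) / (11) = 0.201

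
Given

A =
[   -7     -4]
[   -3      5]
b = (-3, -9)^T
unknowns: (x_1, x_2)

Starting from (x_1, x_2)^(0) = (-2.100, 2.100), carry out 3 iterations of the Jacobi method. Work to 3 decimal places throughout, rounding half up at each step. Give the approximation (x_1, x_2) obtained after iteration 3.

Iteration 1:
  x_1 = (-3 - (-4)·2.100) / (-7) = -0.771
  x_2 = (-9 - (-3)·-2.100) / (5) = -3.060
Iteration 2:
  x_1 = (-3 - (-4)·-3.060) / (-7) = 2.177
  x_2 = (-9 - (-3)·-0.771) / (5) = -2.263
Iteration 3:
  x_1 = (-3 - (-4)·-2.263) / (-7) = 1.722
  x_2 = (-9 - (-3)·2.177) / (5) = -0.494

(1.722, -0.494)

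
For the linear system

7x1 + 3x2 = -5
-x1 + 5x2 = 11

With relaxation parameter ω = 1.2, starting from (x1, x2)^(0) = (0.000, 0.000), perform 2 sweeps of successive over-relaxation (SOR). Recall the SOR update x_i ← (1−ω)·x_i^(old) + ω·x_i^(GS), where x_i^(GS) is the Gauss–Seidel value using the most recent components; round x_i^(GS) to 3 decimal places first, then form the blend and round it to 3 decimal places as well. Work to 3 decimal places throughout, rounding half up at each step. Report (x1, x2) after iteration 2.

(-1.938, 1.687)

Iteration 1:
  x1: GS value = (-5 - (3)·0.000) / (7) = -0.714;  x1 ← (1−ω)·0.000 + ω·-0.714 = -0.857
  x2: GS value = (11 - (-1)·-0.857) / (5) = 2.029;  x2 ← (1−ω)·0.000 + ω·2.029 = 2.435
Iteration 2:
  x1: GS value = (-5 - (3)·2.435) / (7) = -1.758;  x1 ← (1−ω)·-0.857 + ω·-1.758 = -1.938
  x2: GS value = (11 - (-1)·-1.938) / (5) = 1.812;  x2 ← (1−ω)·2.435 + ω·1.812 = 1.687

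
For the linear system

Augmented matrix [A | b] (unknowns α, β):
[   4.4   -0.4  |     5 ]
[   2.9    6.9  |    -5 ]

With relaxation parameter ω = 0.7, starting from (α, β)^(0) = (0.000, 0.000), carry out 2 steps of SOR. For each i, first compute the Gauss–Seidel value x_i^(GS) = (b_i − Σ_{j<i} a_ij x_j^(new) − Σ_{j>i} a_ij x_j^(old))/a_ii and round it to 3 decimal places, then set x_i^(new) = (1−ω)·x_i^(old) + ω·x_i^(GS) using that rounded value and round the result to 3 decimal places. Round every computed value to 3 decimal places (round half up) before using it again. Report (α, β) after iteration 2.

(0.987, -1.020)

Iteration 1:
  α: GS value = (5 - (-0.4)·0.000) / (4.4) = 1.136;  α ← (1−ω)·0.000 + ω·1.136 = 0.795
  β: GS value = (-5 - (2.9)·0.795) / (6.9) = -1.059;  β ← (1−ω)·0.000 + ω·-1.059 = -0.741
Iteration 2:
  α: GS value = (5 - (-0.4)·-0.741) / (4.4) = 1.069;  α ← (1−ω)·0.795 + ω·1.069 = 0.987
  β: GS value = (-5 - (2.9)·0.987) / (6.9) = -1.139;  β ← (1−ω)·-0.741 + ω·-1.139 = -1.020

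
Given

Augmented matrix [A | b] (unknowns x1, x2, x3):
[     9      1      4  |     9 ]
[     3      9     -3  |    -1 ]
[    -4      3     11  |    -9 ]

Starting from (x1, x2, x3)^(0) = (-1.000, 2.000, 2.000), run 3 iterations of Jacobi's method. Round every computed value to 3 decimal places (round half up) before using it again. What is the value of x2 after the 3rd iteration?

-1.034

Iteration 1:
  x1 = (9 - (1)·2.000 - (4)·2.000) / (9) = -0.111
  x2 = (-1 - (3)·-1.000 - (-3)·2.000) / (9) = 0.889
  x3 = (-9 - (-4)·-1.000 - (3)·2.000) / (11) = -1.727
Iteration 2:
  x1 = (9 - (1)·0.889 - (4)·-1.727) / (9) = 1.669
  x2 = (-1 - (3)·-0.111 - (-3)·-1.727) / (9) = -0.650
  x3 = (-9 - (-4)·-0.111 - (3)·0.889) / (11) = -1.101
Iteration 3:
  x1 = (9 - (1)·-0.650 - (4)·-1.101) / (9) = 1.562
  x2 = (-1 - (3)·1.669 - (-3)·-1.101) / (9) = -1.034
  x3 = (-9 - (-4)·1.669 - (3)·-0.650) / (11) = -0.034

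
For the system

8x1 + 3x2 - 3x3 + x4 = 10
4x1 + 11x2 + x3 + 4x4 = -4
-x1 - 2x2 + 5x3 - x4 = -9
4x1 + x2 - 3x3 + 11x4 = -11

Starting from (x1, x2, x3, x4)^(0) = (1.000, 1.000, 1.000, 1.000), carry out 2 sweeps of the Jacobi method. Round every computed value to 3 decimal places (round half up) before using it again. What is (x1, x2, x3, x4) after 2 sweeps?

Iteration 1:
  x1 = (10 - (3)·1.000 - (-3)·1.000 - (1)·1.000) / (8) = 1.125
  x2 = (-4 - (4)·1.000 - (1)·1.000 - (4)·1.000) / (11) = -1.182
  x3 = (-9 - (-1)·1.000 - (-2)·1.000 - (-1)·1.000) / (5) = -1.000
  x4 = (-11 - (4)·1.000 - (1)·1.000 - (-3)·1.000) / (11) = -1.182
Iteration 2:
  x1 = (10 - (3)·-1.182 - (-3)·-1.000 - (1)·-1.182) / (8) = 1.466
  x2 = (-4 - (4)·1.125 - (1)·-1.000 - (4)·-1.182) / (11) = -0.252
  x3 = (-9 - (-1)·1.125 - (-2)·-1.182 - (-1)·-1.182) / (5) = -2.284
  x4 = (-11 - (4)·1.125 - (1)·-1.182 - (-3)·-1.000) / (11) = -1.574

(1.466, -0.252, -2.284, -1.574)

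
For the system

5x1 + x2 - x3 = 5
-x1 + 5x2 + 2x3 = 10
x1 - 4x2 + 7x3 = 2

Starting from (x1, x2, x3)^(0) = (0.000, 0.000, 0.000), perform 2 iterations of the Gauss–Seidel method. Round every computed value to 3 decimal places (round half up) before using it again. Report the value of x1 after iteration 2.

Iteration 1:
  x1 = (5 - (1)·0.000 - (-1)·0.000) / (5) = 1.000
  x2 = (10 - (-1)·1.000 - (2)·0.000) / (5) = 2.200
  x3 = (2 - (1)·1.000 - (-4)·2.200) / (7) = 1.400
Iteration 2:
  x1 = (5 - (1)·2.200 - (-1)·1.400) / (5) = 0.840
  x2 = (10 - (-1)·0.840 - (2)·1.400) / (5) = 1.608
  x3 = (2 - (1)·0.840 - (-4)·1.608) / (7) = 1.085

0.840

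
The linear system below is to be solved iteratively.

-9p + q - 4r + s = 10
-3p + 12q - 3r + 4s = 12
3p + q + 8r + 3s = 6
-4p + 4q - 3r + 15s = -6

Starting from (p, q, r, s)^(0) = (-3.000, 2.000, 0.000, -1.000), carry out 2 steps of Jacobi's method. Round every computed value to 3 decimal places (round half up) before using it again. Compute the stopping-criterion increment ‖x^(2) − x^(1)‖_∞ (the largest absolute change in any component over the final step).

Iteration 1:
  p = (10 - (1)·2.000 - (-4)·0.000 - (1)·-1.000) / (-9) = -1.000
  q = (12 - (-3)·-3.000 - (-3)·0.000 - (4)·-1.000) / (12) = 0.583
  r = (6 - (3)·-3.000 - (1)·2.000 - (3)·-1.000) / (8) = 2.000
  s = (-6 - (-4)·-3.000 - (4)·2.000 - (-3)·0.000) / (15) = -1.733
Iteration 2:
  p = (10 - (1)·0.583 - (-4)·2.000 - (1)·-1.733) / (-9) = -2.128
  q = (12 - (-3)·-1.000 - (-3)·2.000 - (4)·-1.733) / (12) = 1.828
  r = (6 - (3)·-1.000 - (1)·0.583 - (3)·-1.733) / (8) = 1.702
  s = (-6 - (-4)·-1.000 - (4)·0.583 - (-3)·2.000) / (15) = -0.422
Change: (-1.128, 1.245, -0.298, 1.311) → max |·| = 1.311

1.311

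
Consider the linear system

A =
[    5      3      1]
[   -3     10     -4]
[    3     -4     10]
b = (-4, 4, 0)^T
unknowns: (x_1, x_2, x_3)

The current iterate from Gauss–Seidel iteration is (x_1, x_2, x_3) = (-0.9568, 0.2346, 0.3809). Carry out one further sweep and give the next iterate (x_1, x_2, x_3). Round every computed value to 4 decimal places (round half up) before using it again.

One sweep:
  x_1 = (-4 - (3)·0.2346 - (1)·0.3809) / (5) = -1.0169
  x_2 = (4 - (-3)·-1.0169 - (-4)·0.3809) / (10) = 0.2473
  x_3 = (0 - (3)·-1.0169 - (-4)·0.2473) / (10) = 0.4040

(-1.0169, 0.2473, 0.4040)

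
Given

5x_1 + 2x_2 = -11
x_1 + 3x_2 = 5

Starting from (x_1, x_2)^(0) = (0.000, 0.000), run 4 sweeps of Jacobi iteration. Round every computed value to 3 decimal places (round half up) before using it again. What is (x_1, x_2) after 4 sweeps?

Iteration 1:
  x_1 = (-11 - (2)·0.000) / (5) = -2.200
  x_2 = (5 - (1)·0.000) / (3) = 1.667
Iteration 2:
  x_1 = (-11 - (2)·1.667) / (5) = -2.867
  x_2 = (5 - (1)·-2.200) / (3) = 2.400
Iteration 3:
  x_1 = (-11 - (2)·2.400) / (5) = -3.160
  x_2 = (5 - (1)·-2.867) / (3) = 2.622
Iteration 4:
  x_1 = (-11 - (2)·2.622) / (5) = -3.249
  x_2 = (5 - (1)·-3.160) / (3) = 2.720

(-3.249, 2.720)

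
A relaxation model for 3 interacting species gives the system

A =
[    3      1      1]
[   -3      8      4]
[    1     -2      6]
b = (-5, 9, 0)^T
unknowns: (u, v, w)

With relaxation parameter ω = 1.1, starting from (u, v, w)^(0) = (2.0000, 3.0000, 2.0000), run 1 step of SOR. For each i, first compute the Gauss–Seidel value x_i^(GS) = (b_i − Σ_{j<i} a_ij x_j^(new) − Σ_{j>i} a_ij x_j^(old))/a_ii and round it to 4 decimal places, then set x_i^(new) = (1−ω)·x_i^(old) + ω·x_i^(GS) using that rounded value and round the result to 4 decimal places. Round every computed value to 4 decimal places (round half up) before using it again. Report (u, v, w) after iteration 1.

(-3.8666, -1.7575, -0.1355)

Iteration 1:
  u: GS value = (-5 - (1)·3.0000 - (1)·2.0000) / (3) = -3.3333;  u ← (1−ω)·2.0000 + ω·-3.3333 = -3.8666
  v: GS value = (9 - (-3)·-3.8666 - (4)·2.0000) / (8) = -1.3250;  v ← (1−ω)·3.0000 + ω·-1.3250 = -1.7575
  w: GS value = (0 - (1)·-3.8666 - (-2)·-1.7575) / (6) = 0.0586;  w ← (1−ω)·2.0000 + ω·0.0586 = -0.1355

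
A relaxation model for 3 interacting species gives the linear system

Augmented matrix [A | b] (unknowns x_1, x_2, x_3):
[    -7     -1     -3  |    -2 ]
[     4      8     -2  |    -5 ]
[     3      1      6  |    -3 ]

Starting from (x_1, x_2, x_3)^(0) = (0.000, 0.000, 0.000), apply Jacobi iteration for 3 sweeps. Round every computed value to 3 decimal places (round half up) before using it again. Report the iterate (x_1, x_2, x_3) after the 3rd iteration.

Iteration 1:
  x_1 = (-2 - (-1)·0.000 - (-3)·0.000) / (-7) = 0.286
  x_2 = (-5 - (4)·0.000 - (-2)·0.000) / (8) = -0.625
  x_3 = (-3 - (3)·0.000 - (1)·0.000) / (6) = -0.500
Iteration 2:
  x_1 = (-2 - (-1)·-0.625 - (-3)·-0.500) / (-7) = 0.589
  x_2 = (-5 - (4)·0.286 - (-2)·-0.500) / (8) = -0.893
  x_3 = (-3 - (3)·0.286 - (1)·-0.625) / (6) = -0.539
Iteration 3:
  x_1 = (-2 - (-1)·-0.893 - (-3)·-0.539) / (-7) = 0.644
  x_2 = (-5 - (4)·0.589 - (-2)·-0.539) / (8) = -1.054
  x_3 = (-3 - (3)·0.589 - (1)·-0.893) / (6) = -0.646

(0.644, -1.054, -0.646)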